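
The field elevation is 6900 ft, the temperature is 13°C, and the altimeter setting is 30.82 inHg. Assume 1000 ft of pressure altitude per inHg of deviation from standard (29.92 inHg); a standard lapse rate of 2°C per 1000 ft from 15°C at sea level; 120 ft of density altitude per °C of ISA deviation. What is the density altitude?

7200 ft

Pressure altitude = 6900 + (29.92 − 30.82) × 1000 = 6900 + (-900) = 6000 ft.
ISA temperature at 6000 ft = 15 − 2 × (6000/1000) = 3°C.
ISA deviation = 13 − 3 = +10°C.
Density altitude = 6000 + 120 × (10) = 7200 ft.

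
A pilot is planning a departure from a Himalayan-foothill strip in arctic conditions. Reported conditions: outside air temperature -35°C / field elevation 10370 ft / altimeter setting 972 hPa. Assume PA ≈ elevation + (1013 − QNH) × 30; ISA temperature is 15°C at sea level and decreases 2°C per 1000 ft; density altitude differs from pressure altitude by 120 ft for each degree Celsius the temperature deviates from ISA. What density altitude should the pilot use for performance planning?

Pressure altitude = 10370 + (1013 − 972) × 30 = 10370 + (+1230) = 11600 ft.
ISA temperature at 11600 ft = 15 − 2 × (11600/1000) = -8.2°C.
ISA deviation = -35 − (-8.2) = -26.8°C.
Density altitude = 11600 + 120 × (-26.8) = 8384 ft.

8384 ft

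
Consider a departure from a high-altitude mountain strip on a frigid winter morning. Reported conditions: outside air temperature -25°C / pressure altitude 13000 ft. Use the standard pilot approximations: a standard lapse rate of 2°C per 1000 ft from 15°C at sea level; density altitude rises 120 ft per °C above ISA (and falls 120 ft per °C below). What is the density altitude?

ISA temperature at 13000 ft = 15 − 2 × (13000/1000) = -11°C.
ISA deviation = -25 − (-11) = -14°C.
Density altitude = 13000 + 120 × (-14) = 13000 + (-1680) = 11320 ft.

11320 ft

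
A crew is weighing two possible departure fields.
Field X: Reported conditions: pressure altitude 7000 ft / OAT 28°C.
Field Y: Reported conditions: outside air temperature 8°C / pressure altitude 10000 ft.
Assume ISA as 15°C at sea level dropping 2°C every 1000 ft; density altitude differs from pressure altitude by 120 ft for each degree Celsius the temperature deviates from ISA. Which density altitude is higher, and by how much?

Field Y by 1320 ft

Field X: ISA temp = 1°C, deviation +27°C, DA = 7000 + 120 × 27 = 10240 ft.
Field Y: ISA temp = -5°C, deviation +13°C, DA = 10000 + 120 × 13 = 11560 ft.
Field Y is higher by 11560 − 10240 = 1320 ft.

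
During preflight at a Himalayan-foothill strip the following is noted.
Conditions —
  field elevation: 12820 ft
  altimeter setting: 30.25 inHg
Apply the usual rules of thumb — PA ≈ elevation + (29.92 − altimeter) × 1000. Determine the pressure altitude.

12490 ft

Pressure correction = (29.92 − 30.25) × 1000 = -330 ft.
Pressure altitude = 12820 + (-330) = 12490 ft.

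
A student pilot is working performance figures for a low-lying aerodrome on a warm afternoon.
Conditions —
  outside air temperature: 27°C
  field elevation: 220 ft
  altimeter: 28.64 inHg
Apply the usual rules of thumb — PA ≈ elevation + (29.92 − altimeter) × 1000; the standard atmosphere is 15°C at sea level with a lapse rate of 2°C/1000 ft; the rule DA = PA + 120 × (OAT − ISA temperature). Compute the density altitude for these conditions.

3300 ft

Pressure altitude = 220 + (29.92 − 28.64) × 1000 = 220 + (+1280) = 1500 ft.
ISA temperature at 1500 ft = 15 − 2 × (1500/1000) = 12°C.
ISA deviation = 27 − 12 = +15°C.
Density altitude = 1500 + 120 × (15) = 3300 ft.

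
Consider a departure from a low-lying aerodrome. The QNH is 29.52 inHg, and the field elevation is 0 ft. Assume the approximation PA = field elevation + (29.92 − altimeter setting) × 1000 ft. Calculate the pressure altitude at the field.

400 ft

Pressure correction = (29.92 − 29.52) × 1000 = +400 ft.
Pressure altitude = 0 + (+400) = 400 ft.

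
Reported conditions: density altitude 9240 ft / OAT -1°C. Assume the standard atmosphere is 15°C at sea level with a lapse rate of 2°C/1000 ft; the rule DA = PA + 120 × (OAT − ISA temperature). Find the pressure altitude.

DA = PA + 120 × (OAT − (15 − 2·PA/1000)) = PA + 120·OAT − 1800 + 0.24·PA = 1.24·PA + 120·OAT − 1800.
So 1.24·PA = 9240 − 120 × (-1) + 1800 = 11160.
PA = 11160 / 1.24 = 9000 ft.

9000 ft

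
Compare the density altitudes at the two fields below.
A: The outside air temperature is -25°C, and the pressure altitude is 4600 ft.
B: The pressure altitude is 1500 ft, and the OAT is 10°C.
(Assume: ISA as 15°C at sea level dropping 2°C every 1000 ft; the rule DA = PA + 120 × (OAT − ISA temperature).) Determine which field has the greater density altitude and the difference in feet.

B by 356 ft

A: ISA temp = 5.8°C, deviation -30.8°C, DA = 4600 + 120 × (-30.8) = 904 ft.
B: ISA temp = 12°C, deviation -2°C, DA = 1500 + 120 × (-2) = 1260 ft.
B is higher by 1260 − 904 = 356 ft.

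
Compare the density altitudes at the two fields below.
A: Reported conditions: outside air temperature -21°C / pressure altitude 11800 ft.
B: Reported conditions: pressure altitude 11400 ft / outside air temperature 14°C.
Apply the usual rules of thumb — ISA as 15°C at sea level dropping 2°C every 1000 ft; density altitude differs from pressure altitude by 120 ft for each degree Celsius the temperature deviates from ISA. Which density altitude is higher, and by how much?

B by 3704 ft

A: ISA temp = -8.6°C, deviation -12.4°C, DA = 11800 + 120 × (-12.4) = 10312 ft.
B: ISA temp = -7.8°C, deviation +21.8°C, DA = 11400 + 120 × 21.8 = 14016 ft.
B is higher by 14016 − 10312 = 3704 ft.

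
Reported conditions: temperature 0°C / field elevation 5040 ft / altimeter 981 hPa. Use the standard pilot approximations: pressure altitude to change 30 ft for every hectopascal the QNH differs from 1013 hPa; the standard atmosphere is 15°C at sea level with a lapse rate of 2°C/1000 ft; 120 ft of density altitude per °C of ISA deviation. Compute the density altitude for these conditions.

5640 ft

Pressure altitude = 5040 + (1013 − 981) × 30 = 5040 + (+960) = 6000 ft.
ISA temperature at 6000 ft = 15 − 2 × (6000/1000) = 3°C.
ISA deviation = 0 − 3 = -3°C.
Density altitude = 6000 + 120 × (-3) = 5640 ft.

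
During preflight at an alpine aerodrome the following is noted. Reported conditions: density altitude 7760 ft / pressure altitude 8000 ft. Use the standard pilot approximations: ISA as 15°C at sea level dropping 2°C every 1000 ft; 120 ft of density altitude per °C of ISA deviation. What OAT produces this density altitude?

-3°C

Density altitude − pressure altitude = 7760 − 8000 = -240 ft.
At 120 ft/°C that is an ISA deviation of -240/120 = -2°C.
ISA temperature at 8000 ft = 15 − 2 × (8000/1000) = -1°C.
OAT = ISA + deviation = -1 + (-2) = -3°C.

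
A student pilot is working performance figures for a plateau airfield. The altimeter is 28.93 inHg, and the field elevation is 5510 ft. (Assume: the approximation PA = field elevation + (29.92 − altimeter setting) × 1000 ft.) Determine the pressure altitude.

Pressure correction = (29.92 − 28.93) × 1000 = +990 ft.
Pressure altitude = 5510 + (+990) = 6500 ft.

6500 ft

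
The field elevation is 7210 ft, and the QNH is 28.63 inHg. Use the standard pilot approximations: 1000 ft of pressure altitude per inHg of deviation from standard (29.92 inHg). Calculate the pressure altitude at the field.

8500 ft

Pressure correction = (29.92 − 28.63) × 1000 = +1290 ft.
Pressure altitude = 7210 + (+1290) = 8500 ft.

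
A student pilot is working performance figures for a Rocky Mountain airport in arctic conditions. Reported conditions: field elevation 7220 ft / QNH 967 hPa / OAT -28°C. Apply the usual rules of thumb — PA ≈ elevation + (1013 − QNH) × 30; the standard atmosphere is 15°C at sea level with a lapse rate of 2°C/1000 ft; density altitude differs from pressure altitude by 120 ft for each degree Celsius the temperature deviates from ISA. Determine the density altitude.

Pressure altitude = 7220 + (1013 − 967) × 30 = 7220 + (+1380) = 8600 ft.
ISA temperature at 8600 ft = 15 − 2 × (8600/1000) = -2.2°C.
ISA deviation = -28 − (-2.2) = -25.8°C.
Density altitude = 8600 + 120 × (-25.8) = 5504 ft.

5504 ft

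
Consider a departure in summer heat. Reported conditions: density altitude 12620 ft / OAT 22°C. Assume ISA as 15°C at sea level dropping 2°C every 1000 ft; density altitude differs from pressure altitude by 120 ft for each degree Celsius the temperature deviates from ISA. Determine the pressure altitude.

9500 ft

DA = PA + 120 × (OAT − (15 − 2·PA/1000)) = PA + 120·OAT − 1800 + 0.24·PA = 1.24·PA + 120·OAT − 1800.
So 1.24·PA = 12620 − 120 × 22 + 1800 = 11780.
PA = 11780 / 1.24 = 9500 ft.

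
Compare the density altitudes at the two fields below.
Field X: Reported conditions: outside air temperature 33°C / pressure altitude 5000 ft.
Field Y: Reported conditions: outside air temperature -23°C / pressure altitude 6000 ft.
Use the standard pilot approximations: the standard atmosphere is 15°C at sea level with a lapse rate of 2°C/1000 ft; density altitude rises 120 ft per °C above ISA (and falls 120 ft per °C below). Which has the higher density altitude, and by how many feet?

Field X by 5480 ft

Field X: ISA temp = 5°C, deviation +28°C, DA = 5000 + 120 × 28 = 8360 ft.
Field Y: ISA temp = 3°C, deviation -26°C, DA = 6000 + 120 × (-26) = 2880 ft.
Field X is higher by 8360 − 2880 = 5480 ft.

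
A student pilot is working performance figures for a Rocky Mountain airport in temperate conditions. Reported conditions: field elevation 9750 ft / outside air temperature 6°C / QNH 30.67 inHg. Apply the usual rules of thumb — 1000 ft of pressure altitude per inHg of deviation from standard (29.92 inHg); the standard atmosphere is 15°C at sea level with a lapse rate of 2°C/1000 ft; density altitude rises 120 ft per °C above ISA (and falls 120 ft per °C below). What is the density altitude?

10080 ft

Pressure altitude = 9750 + (29.92 − 30.67) × 1000 = 9750 + (-750) = 9000 ft.
ISA temperature at 9000 ft = 15 − 2 × (9000/1000) = -3°C.
ISA deviation = 6 − (-3) = +9°C.
Density altitude = 9000 + 120 × (9) = 10080 ft.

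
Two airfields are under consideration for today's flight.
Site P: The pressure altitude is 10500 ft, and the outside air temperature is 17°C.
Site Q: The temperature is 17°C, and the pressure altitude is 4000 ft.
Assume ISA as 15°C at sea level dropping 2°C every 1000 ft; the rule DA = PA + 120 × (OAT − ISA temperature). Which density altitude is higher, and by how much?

Site P by 8060 ft

Site P: ISA temp = -6°C, deviation +23°C, DA = 10500 + 120 × 23 = 13260 ft.
Site Q: ISA temp = 7°C, deviation +10°C, DA = 4000 + 120 × 10 = 5200 ft.
Site P is higher by 13260 − 5200 = 8060 ft.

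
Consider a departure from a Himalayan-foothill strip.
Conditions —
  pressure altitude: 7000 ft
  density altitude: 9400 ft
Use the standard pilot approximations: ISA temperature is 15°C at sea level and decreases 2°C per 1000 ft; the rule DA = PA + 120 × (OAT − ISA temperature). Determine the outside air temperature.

21°C

Density altitude − pressure altitude = 9400 − 7000 = +2400 ft.
At 120 ft/°C that is an ISA deviation of 2400/120 = +20°C.
ISA temperature at 7000 ft = 15 − 2 × (7000/1000) = 1°C.
OAT = ISA + deviation = 1 + (+20) = 21°C.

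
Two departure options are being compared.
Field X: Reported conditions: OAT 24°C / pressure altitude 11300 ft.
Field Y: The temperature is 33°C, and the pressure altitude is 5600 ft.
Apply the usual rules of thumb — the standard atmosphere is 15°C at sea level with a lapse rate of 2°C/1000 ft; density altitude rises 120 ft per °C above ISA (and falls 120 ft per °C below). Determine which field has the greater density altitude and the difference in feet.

Field X by 5988 ft

Field X: ISA temp = -7.6°C, deviation +31.6°C, DA = 11300 + 120 × 31.6 = 15092 ft.
Field Y: ISA temp = 3.8°C, deviation +29.2°C, DA = 5600 + 120 × 29.2 = 9104 ft.
Field X is higher by 15092 − 9104 = 5988 ft.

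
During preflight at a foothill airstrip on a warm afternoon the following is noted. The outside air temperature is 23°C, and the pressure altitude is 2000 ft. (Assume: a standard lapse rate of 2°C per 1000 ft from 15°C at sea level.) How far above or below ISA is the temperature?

ISA+12°C

ISA temperature at 2000 ft = 15 − 2 × (2000/1000) = 11°C.
Deviation = OAT − ISA = 23 − 11 = +12°C.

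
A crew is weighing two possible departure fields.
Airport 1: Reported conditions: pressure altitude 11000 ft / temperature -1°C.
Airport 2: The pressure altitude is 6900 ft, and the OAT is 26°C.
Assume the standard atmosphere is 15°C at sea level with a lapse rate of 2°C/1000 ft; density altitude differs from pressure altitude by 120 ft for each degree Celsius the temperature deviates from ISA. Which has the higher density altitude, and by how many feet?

Airport 1: ISA temp = -7°C, deviation +6°C, DA = 11000 + 120 × 6 = 11720 ft.
Airport 2: ISA temp = 1.2°C, deviation +24.8°C, DA = 6900 + 120 × 24.8 = 9876 ft.
Airport 1 is higher by 11720 − 9876 = 1844 ft.

Airport 1 by 1844 ft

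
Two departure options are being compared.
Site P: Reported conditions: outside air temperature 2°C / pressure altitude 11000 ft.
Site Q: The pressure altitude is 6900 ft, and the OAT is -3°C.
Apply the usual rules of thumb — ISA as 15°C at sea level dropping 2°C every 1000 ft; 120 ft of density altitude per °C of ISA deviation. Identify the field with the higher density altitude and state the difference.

Site P by 5684 ft

Site P: ISA temp = -7°C, deviation +9°C, DA = 11000 + 120 × 9 = 12080 ft.
Site Q: ISA temp = 1.2°C, deviation -4.2°C, DA = 6900 + 120 × (-4.2) = 6396 ft.
Site P is higher by 12080 − 6396 = 5684 ft.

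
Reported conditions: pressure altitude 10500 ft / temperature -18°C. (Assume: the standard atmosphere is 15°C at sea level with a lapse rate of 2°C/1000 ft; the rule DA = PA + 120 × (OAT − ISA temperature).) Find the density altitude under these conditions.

9060 ft

ISA temperature at 10500 ft = 15 − 2 × (10500/1000) = -6°C.
ISA deviation = -18 − (-6) = -12°C.
Density altitude = 10500 + 120 × (-12) = 10500 + (-1440) = 9060 ft.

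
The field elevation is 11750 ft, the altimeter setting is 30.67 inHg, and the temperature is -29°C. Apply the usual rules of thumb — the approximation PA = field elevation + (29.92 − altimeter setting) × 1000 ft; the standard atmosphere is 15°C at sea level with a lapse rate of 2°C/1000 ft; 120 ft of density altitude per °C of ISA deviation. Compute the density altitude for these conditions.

8360 ft

Pressure altitude = 11750 + (29.92 − 30.67) × 1000 = 11750 + (-750) = 11000 ft.
ISA temperature at 11000 ft = 15 − 2 × (11000/1000) = -7°C.
ISA deviation = -29 − (-7) = -22°C.
Density altitude = 11000 + 120 × (-22) = 8360 ft.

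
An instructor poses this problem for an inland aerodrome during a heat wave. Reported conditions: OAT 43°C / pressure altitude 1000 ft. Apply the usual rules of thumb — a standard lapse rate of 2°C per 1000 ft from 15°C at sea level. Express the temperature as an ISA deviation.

ISA+30°C

ISA temperature at 1000 ft = 15 − 2 × (1000/1000) = 13°C.
Deviation = OAT − ISA = 43 − 13 = +30°C.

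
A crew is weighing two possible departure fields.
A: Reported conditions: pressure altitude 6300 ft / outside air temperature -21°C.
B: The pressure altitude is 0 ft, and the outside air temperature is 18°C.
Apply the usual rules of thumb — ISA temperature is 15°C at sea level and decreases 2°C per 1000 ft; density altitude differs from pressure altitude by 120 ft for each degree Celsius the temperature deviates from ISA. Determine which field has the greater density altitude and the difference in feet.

A by 3132 ft

A: ISA temp = 2.4°C, deviation -23.4°C, DA = 6300 + 120 × (-23.4) = 3492 ft.
B: ISA temp = 15°C, deviation +3°C, DA = 0 + 120 × 3 = 360 ft.
A is higher by 3492 − 360 = 3132 ft.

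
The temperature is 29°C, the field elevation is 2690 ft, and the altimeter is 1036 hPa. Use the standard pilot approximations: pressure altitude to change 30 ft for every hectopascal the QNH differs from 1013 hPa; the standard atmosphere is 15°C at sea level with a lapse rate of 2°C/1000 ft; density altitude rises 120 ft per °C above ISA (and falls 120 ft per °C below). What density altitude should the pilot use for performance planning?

4160 ft

Pressure altitude = 2690 + (1013 − 1036) × 30 = 2690 + (-690) = 2000 ft.
ISA temperature at 2000 ft = 15 − 2 × (2000/1000) = 11°C.
ISA deviation = 29 − 11 = +18°C.
Density altitude = 2000 + 120 × (18) = 4160 ft.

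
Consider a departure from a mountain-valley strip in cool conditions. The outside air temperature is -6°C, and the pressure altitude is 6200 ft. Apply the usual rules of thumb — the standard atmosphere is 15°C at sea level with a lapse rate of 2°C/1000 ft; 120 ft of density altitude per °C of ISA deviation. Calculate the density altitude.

ISA temperature at 6200 ft = 15 − 2 × (6200/1000) = 2.6°C.
ISA deviation = -6 − 2.6 = -8.6°C.
Density altitude = 6200 + 120 × (-8.6) = 6200 + (-1032) = 5168 ft.

5168 ft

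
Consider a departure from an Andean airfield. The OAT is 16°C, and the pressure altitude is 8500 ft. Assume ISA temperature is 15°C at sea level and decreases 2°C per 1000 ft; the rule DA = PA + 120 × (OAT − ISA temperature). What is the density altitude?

ISA temperature at 8500 ft = 15 − 2 × (8500/1000) = -2°C.
ISA deviation = 16 − (-2) = +18°C.
Density altitude = 8500 + 120 × (18) = 8500 + (+2160) = 10660 ft.

10660 ft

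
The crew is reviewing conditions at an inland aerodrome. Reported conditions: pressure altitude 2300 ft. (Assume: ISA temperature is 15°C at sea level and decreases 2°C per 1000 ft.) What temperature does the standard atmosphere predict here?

ISA temperature = 15 − 2 × (2300/1000) = 15 − 4.6 = 10.4°C.

10.4°C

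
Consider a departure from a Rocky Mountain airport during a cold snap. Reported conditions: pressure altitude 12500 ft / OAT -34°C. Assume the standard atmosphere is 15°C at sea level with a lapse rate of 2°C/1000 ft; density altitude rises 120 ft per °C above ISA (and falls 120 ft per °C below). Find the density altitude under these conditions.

9620 ft

ISA temperature at 12500 ft = 15 − 2 × (12500/1000) = -10°C.
ISA deviation = -34 − (-10) = -24°C.
Density altitude = 12500 + 120 × (-24) = 12500 + (-2880) = 9620 ft.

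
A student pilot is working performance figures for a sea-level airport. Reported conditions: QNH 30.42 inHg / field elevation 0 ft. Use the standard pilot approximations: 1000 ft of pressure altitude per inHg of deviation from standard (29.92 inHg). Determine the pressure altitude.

Pressure correction = (29.92 − 30.42) × 1000 = -500 ft.
Pressure altitude = 0 + (-500) = -500 ft.

-500 ft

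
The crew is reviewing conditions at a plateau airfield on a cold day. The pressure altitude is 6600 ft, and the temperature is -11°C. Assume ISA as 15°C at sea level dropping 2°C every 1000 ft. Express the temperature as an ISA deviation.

ISA temperature at 6600 ft = 15 − 2 × (6600/1000) = 1.8°C.
Deviation = OAT − ISA = -11 − 1.8 = -12.8°C.

ISA-12.8°C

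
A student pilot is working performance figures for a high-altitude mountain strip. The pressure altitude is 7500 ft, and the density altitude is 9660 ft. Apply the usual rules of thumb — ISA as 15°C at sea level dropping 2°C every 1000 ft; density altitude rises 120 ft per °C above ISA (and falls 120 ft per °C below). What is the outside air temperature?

Density altitude − pressure altitude = 9660 − 7500 = +2160 ft.
At 120 ft/°C that is an ISA deviation of 2160/120 = +18°C.
ISA temperature at 7500 ft = 15 − 2 × (7500/1000) = 0°C.
OAT = ISA + deviation = 0 + (+18) = 18°C.

18°C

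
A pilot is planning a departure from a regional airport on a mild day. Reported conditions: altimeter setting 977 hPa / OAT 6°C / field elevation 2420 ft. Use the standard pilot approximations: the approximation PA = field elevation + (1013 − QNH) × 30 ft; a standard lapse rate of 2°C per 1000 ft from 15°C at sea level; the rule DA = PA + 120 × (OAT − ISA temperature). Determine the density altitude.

3260 ft

Pressure altitude = 2420 + (1013 − 977) × 30 = 2420 + (+1080) = 3500 ft.
ISA temperature at 3500 ft = 15 − 2 × (3500/1000) = 8°C.
ISA deviation = 6 − 8 = -2°C.
Density altitude = 3500 + 120 × (-2) = 3260 ft.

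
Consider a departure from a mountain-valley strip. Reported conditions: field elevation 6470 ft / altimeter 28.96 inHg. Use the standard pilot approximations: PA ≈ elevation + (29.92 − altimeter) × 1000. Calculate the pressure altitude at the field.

Pressure correction = (29.92 − 28.96) × 1000 = +960 ft.
Pressure altitude = 6470 + (+960) = 7430 ft.

7430 ft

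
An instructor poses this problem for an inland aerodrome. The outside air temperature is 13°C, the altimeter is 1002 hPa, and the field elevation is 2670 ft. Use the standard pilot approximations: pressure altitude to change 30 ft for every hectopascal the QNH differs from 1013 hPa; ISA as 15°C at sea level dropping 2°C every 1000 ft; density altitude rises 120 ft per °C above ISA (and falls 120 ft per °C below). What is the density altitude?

Pressure altitude = 2670 + (1013 − 1002) × 30 = 2670 + (+330) = 3000 ft.
ISA temperature at 3000 ft = 15 − 2 × (3000/1000) = 9°C.
ISA deviation = 13 − 9 = +4°C.
Density altitude = 3000 + 120 × (4) = 3480 ft.

3480 ft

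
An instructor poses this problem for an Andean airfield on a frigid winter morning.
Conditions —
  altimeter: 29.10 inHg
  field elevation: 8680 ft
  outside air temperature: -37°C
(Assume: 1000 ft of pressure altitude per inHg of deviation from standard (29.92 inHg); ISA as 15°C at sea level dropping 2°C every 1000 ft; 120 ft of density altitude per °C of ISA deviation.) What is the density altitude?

Pressure altitude = 8680 + (29.92 − 29.10) × 1000 = 8680 + (+820) = 9500 ft.
ISA temperature at 9500 ft = 15 − 2 × (9500/1000) = -4°C.
ISA deviation = -37 − (-4) = -33°C.
Density altitude = 9500 + 120 × (-33) = 5540 ft.

5540 ft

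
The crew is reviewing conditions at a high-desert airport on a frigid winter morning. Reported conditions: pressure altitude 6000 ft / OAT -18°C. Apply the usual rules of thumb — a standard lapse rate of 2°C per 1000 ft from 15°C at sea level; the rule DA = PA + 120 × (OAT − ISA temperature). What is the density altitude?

ISA temperature at 6000 ft = 15 − 2 × (6000/1000) = 3°C.
ISA deviation = -18 − 3 = -21°C.
Density altitude = 6000 + 120 × (-21) = 6000 + (-2520) = 3480 ft.

3480 ft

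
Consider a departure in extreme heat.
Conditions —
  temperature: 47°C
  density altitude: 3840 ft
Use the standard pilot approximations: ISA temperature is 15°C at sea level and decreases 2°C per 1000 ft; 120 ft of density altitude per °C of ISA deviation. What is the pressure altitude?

DA = PA + 120 × (OAT − (15 − 2·PA/1000)) = PA + 120·OAT − 1800 + 0.24·PA = 1.24·PA + 120·OAT − 1800.
So 1.24·PA = 3840 − 120 × 47 + 1800 = 0.
PA = 0 / 1.24 = 0 ft.

0 ft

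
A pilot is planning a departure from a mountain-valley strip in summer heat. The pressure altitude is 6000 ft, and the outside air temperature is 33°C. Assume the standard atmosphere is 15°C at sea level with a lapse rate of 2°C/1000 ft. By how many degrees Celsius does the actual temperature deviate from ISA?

ISA temperature at 6000 ft = 15 − 2 × (6000/1000) = 3°C.
Deviation = OAT − ISA = 33 − 3 = +30°C.

ISA+30°C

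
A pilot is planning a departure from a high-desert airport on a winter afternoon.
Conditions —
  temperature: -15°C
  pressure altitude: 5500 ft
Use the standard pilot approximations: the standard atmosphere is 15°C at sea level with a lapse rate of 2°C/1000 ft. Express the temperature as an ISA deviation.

ISA-19°C

ISA temperature at 5500 ft = 15 − 2 × (5500/1000) = 4°C.
Deviation = OAT − ISA = -15 − 4 = -19°C.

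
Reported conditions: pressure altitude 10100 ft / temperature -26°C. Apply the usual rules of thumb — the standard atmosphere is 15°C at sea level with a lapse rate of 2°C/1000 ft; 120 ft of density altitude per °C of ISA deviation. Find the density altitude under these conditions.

7604 ft

ISA temperature at 10100 ft = 15 − 2 × (10100/1000) = -5.2°C.
ISA deviation = -26 − (-5.2) = -20.8°C.
Density altitude = 10100 + 120 × (-20.8) = 10100 + (-2496) = 7604 ft.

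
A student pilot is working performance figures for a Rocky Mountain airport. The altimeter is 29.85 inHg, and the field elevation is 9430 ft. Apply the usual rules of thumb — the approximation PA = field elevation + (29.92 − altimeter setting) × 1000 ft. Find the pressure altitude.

Pressure correction = (29.92 − 29.85) × 1000 = +70 ft.
Pressure altitude = 9430 + (+70) = 9500 ft.

9500 ft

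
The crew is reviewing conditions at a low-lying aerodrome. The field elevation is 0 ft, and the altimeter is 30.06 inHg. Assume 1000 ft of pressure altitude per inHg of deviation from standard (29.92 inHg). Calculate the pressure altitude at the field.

Pressure correction = (29.92 − 30.06) × 1000 = -140 ft.
Pressure altitude = 0 + (-140) = -140 ft.

-140 ft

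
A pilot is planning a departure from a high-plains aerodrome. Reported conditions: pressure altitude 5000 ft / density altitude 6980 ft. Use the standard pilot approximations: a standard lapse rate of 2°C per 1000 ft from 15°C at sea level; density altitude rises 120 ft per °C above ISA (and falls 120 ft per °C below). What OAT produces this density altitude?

21.5°C

Density altitude − pressure altitude = 6980 − 5000 = +1980 ft.
At 120 ft/°C that is an ISA deviation of 1980/120 = +16.5°C.
ISA temperature at 5000 ft = 15 − 2 × (5000/1000) = 5°C.
OAT = ISA + deviation = 5 + (+16.5) = 21.5°C.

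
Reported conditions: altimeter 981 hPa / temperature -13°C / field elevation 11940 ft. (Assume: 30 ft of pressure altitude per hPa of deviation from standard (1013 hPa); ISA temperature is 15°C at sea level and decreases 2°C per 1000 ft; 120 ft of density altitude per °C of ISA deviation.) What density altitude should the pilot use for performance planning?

12636 ft

Pressure altitude = 11940 + (1013 − 981) × 30 = 11940 + (+960) = 12900 ft.
ISA temperature at 12900 ft = 15 − 2 × (12900/1000) = -10.8°C.
ISA deviation = -13 − (-10.8) = -2.2°C.
Density altitude = 12900 + 120 × (-2.2) = 12636 ft.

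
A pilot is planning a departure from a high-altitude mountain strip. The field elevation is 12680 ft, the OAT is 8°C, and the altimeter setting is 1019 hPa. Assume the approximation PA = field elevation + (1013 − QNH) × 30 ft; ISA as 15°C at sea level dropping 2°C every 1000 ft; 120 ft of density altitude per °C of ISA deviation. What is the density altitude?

14660 ft

Pressure altitude = 12680 + (1013 − 1019) × 30 = 12680 + (-180) = 12500 ft.
ISA temperature at 12500 ft = 15 − 2 × (12500/1000) = -10°C.
ISA deviation = 8 − (-10) = +18°C.
Density altitude = 12500 + 120 × (18) = 14660 ft.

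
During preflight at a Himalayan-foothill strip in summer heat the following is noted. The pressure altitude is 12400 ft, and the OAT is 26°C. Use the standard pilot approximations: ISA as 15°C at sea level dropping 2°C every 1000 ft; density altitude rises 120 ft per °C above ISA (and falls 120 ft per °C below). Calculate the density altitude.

16696 ft

ISA temperature at 12400 ft = 15 − 2 × (12400/1000) = -9.8°C.
ISA deviation = 26 − (-9.8) = +35.8°C.
Density altitude = 12400 + 120 × (35.8) = 12400 + (+4296) = 16696 ft.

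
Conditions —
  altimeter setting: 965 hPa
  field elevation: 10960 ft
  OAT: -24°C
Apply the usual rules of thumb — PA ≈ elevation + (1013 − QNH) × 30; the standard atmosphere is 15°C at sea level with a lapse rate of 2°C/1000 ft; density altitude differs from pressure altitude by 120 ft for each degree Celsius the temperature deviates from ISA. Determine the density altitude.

Pressure altitude = 10960 + (1013 − 965) × 30 = 10960 + (+1440) = 12400 ft.
ISA temperature at 12400 ft = 15 − 2 × (12400/1000) = -9.8°C.
ISA deviation = -24 − (-9.8) = -14.2°C.
Density altitude = 12400 + 120 × (-14.2) = 10696 ft.

10696 ft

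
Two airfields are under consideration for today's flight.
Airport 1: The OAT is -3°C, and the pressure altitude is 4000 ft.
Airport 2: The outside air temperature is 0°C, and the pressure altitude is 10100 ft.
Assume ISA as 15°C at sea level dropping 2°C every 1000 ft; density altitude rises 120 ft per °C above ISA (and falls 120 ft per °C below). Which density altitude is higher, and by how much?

Airport 1: ISA temp = 7°C, deviation -10°C, DA = 4000 + 120 × (-10) = 2800 ft.
Airport 2: ISA temp = -5.2°C, deviation +5.2°C, DA = 10100 + 120 × 5.2 = 10724 ft.
Airport 2 is higher by 10724 − 2800 = 7924 ft.

Airport 2 by 7924 ft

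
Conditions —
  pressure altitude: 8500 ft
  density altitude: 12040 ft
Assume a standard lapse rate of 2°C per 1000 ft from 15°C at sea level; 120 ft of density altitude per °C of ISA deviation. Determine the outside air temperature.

27.5°C

Density altitude − pressure altitude = 12040 − 8500 = +3540 ft.
At 120 ft/°C that is an ISA deviation of 3540/120 = +29.5°C.
ISA temperature at 8500 ft = 15 − 2 × (8500/1000) = -2°C.
OAT = ISA + deviation = -2 + (+29.5) = 27.5°C.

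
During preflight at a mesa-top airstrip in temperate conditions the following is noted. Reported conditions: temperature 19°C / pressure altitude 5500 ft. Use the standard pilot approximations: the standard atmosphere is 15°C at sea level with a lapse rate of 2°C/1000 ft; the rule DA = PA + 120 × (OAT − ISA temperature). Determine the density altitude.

ISA temperature at 5500 ft = 15 − 2 × (5500/1000) = 4°C.
ISA deviation = 19 − 4 = +15°C.
Density altitude = 5500 + 120 × (15) = 5500 + (+1800) = 7300 ft.

7300 ft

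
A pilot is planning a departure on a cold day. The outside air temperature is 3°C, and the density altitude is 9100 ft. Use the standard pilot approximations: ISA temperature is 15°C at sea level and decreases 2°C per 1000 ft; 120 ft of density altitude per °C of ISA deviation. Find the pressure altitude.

DA = PA + 120 × (OAT − (15 − 2·PA/1000)) = PA + 120·OAT − 1800 + 0.24·PA = 1.24·PA + 120·OAT − 1800.
So 1.24·PA = 9100 − 120 × 3 + 1800 = 10540.
PA = 10540 / 1.24 = 8500 ft.

8500 ft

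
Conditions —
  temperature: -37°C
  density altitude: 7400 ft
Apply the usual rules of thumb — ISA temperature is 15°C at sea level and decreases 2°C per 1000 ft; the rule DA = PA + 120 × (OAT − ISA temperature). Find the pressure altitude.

11000 ft

DA = PA + 120 × (OAT − (15 − 2·PA/1000)) = PA + 120·OAT − 1800 + 0.24·PA = 1.24·PA + 120·OAT − 1800.
So 1.24·PA = 7400 − 120 × (-37) + 1800 = 13640.
PA = 13640 / 1.24 = 11000 ft.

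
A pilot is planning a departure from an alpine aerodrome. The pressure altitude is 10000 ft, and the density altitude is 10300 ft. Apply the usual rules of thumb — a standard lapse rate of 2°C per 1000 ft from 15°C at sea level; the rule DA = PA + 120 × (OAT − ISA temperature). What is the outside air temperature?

-2.5°C

Density altitude − pressure altitude = 10300 − 10000 = +300 ft.
At 120 ft/°C that is an ISA deviation of 300/120 = +2.5°C.
ISA temperature at 10000 ft = 15 − 2 × (10000/1000) = -5°C.
OAT = ISA + deviation = -5 + (+2.5) = -2.5°C.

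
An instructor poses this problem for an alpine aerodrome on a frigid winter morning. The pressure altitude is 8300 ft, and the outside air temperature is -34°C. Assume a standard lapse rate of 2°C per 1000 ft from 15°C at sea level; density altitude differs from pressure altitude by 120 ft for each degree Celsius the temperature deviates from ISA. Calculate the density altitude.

ISA temperature at 8300 ft = 15 − 2 × (8300/1000) = -1.6°C.
ISA deviation = -34 − (-1.6) = -32.4°C.
Density altitude = 8300 + 120 × (-32.4) = 8300 + (-3888) = 4412 ft.

4412 ft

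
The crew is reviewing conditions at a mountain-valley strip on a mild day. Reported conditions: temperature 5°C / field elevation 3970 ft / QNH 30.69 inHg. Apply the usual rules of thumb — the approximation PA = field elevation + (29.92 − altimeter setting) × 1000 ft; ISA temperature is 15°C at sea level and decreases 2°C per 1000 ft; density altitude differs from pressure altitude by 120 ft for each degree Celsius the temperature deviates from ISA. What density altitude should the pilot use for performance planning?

Pressure altitude = 3970 + (29.92 − 30.69) × 1000 = 3970 + (-770) = 3200 ft.
ISA temperature at 3200 ft = 15 − 2 × (3200/1000) = 8.6°C.
ISA deviation = 5 − 8.6 = -3.6°C.
Density altitude = 3200 + 120 × (-3.6) = 2768 ft.

2768 ft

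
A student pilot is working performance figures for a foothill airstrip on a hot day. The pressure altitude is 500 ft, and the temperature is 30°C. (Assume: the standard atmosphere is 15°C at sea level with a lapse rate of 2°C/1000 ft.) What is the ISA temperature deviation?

ISA temperature at 500 ft = 15 − 2 × (500/1000) = 14°C.
Deviation = OAT − ISA = 30 − 14 = +16°C.

ISA+16°C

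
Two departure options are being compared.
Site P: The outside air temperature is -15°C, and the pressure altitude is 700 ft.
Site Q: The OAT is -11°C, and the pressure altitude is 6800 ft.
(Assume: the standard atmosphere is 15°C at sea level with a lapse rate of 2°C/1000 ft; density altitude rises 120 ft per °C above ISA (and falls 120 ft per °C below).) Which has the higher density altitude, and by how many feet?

Site Q by 8044 ft

Site P: ISA temp = 13.6°C, deviation -28.6°C, DA = 700 + 120 × (-28.6) = -2732 ft.
Site Q: ISA temp = 1.4°C, deviation -12.4°C, DA = 6800 + 120 × (-12.4) = 5312 ft.
Site Q is higher by 5312 − (-2732) = 8044 ft.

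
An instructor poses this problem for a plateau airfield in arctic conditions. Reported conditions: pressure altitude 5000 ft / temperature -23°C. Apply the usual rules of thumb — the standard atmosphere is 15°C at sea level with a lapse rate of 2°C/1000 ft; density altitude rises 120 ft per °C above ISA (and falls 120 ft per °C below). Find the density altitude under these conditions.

1640 ft

ISA temperature at 5000 ft = 15 − 2 × (5000/1000) = 5°C.
ISA deviation = -23 − 5 = -28°C.
Density altitude = 5000 + 120 × (-28) = 5000 + (-3360) = 1640 ft.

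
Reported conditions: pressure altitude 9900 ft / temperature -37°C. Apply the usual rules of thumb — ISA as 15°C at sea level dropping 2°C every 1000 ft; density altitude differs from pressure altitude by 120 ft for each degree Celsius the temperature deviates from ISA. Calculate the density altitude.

ISA temperature at 9900 ft = 15 − 2 × (9900/1000) = -4.8°C.
ISA deviation = -37 − (-4.8) = -32.2°C.
Density altitude = 9900 + 120 × (-32.2) = 9900 + (-3864) = 6036 ft.

6036 ft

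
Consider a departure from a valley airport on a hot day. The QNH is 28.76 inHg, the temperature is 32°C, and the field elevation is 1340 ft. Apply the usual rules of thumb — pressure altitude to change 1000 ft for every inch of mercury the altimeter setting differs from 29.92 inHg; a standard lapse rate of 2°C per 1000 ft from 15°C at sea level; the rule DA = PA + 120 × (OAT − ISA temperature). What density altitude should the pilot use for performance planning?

Pressure altitude = 1340 + (29.92 − 28.76) × 1000 = 1340 + (+1160) = 2500 ft.
ISA temperature at 2500 ft = 15 − 2 × (2500/1000) = 10°C.
ISA deviation = 32 − 10 = +22°C.
Density altitude = 2500 + 120 × (22) = 5140 ft.

5140 ft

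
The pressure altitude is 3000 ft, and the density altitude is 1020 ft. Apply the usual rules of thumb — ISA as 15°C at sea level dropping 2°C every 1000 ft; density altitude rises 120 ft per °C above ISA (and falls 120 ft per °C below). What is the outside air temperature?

Density altitude − pressure altitude = 1020 − 3000 = -1980 ft.
At 120 ft/°C that is an ISA deviation of -1980/120 = -16.5°C.
ISA temperature at 3000 ft = 15 − 2 × (3000/1000) = 9°C.
OAT = ISA + deviation = 9 + (-16.5) = -7.5°C.

-7.5°C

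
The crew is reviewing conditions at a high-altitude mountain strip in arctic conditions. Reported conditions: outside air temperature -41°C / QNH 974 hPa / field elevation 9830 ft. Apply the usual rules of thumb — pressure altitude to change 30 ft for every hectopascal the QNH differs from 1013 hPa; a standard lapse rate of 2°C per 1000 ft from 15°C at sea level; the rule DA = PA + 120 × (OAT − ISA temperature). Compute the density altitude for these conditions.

6920 ft

Pressure altitude = 9830 + (1013 − 974) × 30 = 9830 + (+1170) = 11000 ft.
ISA temperature at 11000 ft = 15 − 2 × (11000/1000) = -7°C.
ISA deviation = -41 − (-7) = -34°C.
Density altitude = 11000 + 120 × (-34) = 6920 ft.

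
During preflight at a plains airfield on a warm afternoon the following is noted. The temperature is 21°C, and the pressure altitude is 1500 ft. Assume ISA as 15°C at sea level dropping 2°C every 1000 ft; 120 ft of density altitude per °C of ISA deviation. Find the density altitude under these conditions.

ISA temperature at 1500 ft = 15 − 2 × (1500/1000) = 12°C.
ISA deviation = 21 − 12 = +9°C.
Density altitude = 1500 + 120 × (9) = 1500 + (+1080) = 2580 ft.

2580 ft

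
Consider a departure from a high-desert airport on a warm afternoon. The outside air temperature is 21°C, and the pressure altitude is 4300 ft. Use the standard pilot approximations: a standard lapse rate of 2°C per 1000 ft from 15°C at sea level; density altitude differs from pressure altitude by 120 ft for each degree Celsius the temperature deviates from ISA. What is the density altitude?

ISA temperature at 4300 ft = 15 − 2 × (4300/1000) = 6.4°C.
ISA deviation = 21 − 6.4 = +14.6°C.
Density altitude = 4300 + 120 × (14.6) = 4300 + (+1752) = 6052 ft.

6052 ft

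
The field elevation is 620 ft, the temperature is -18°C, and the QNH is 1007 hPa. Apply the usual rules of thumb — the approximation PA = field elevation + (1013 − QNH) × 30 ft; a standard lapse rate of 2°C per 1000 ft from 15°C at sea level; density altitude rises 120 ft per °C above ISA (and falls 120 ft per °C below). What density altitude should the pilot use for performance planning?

-2968 ft

Pressure altitude = 620 + (1013 − 1007) × 30 = 620 + (+180) = 800 ft.
ISA temperature at 800 ft = 15 − 2 × (800/1000) = 13.4°C.
ISA deviation = -18 − 13.4 = -31.4°C.
Density altitude = 800 + 120 × (-31.4) = -2968 ft.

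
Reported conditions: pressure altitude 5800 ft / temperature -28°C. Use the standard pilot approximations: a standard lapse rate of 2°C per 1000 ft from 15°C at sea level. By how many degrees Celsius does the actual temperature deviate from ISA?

ISA temperature at 5800 ft = 15 − 2 × (5800/1000) = 3.4°C.
Deviation = OAT − ISA = -28 − 3.4 = -31.4°C.

ISA-31.4°C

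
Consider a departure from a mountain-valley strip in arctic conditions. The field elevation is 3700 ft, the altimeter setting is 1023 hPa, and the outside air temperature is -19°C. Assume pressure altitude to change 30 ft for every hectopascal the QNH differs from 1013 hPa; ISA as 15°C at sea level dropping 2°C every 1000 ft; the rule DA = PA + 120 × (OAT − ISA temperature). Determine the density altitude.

Pressure altitude = 3700 + (1013 − 1023) × 30 = 3700 + (-300) = 3400 ft.
ISA temperature at 3400 ft = 15 − 2 × (3400/1000) = 8.2°C.
ISA deviation = -19 − 8.2 = -27.2°C.
Density altitude = 3400 + 120 × (-27.2) = 136 ft.

136 ft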